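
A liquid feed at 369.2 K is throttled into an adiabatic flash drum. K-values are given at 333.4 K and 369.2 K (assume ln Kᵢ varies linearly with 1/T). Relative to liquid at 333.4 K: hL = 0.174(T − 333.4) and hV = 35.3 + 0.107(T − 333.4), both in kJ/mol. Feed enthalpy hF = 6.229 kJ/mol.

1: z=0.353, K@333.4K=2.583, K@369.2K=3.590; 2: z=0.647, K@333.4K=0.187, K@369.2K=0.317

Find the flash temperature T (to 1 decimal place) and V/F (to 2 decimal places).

Adiabatic flash: solve Rachford–Rice at each trial T, then check hF = ψ·hV(T) + (1−ψ)·hL(T).
  T = 333.4 K: K = (2.583, 0.187), RR gives ψ = 0.025, H_out = 0.899 kJ/mol
  T = 369.2 K: K = (3.590, 0.317), RR gives ψ = 0.267, H_out = 15.015 kJ/mol
  T = 351.3 K: K = (3.071, 0.247), RR gives ψ = 0.156, H_out = 8.441 kJ/mol
  T = 342.4 K: K = (2.824, 0.216), RR gives ψ = 0.095, H_out = 4.877 kJ/mol
  T = 346.9 K: K = (2.948, 0.231), RR gives ψ = 0.127, H_out = 6.715 kJ/mol
  T = 344.6 K: K = (2.884, 0.223), RR gives ψ = 0.111, H_out = 5.786 kJ/mol
Linear interpolation between T = 344.6 (H_out = 5.786) and T = 346.9 (H_out = 6.715) on hF = 6.229 gives T ≈ 345.7 K, at which ψ = 0.12.

T = 345.7 K, V/F = 0.12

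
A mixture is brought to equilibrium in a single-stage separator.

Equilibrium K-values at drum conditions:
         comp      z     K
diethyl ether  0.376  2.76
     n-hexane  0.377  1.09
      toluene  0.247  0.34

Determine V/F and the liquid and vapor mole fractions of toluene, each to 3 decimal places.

Material balance + equilibrium reduce to Σ zᵢ(Kᵢ−1)/(1+V/F(Kᵢ−1)) = 0.
Check two-phase: ΣzᵢKᵢ = 1.533 > 1 and Σzᵢ/Kᵢ = 1.209 > 1, so g(0) = 0.533 > 0 and g(1) = -0.209 < 0.
Newton iteration, V/F⁰ = 0.31:
  V/F = 0.310: g = 0.2562, g' = -0.661 → V/F = 0.698
  V/F = 0.698: g = 0.0267, g' = -0.607 → V/F = 0.742
  V/F = 0.742: g = -0.0006, g' = -0.635 → V/F = 0.741
Converged at V/F = 0.741.
Compositions from xᵢ = zᵢ/(1+V/F(Kᵢ−1)), yᵢ = Kᵢxᵢ:
  diethyl ether: x = 0.163, y = 0.450
  n-hexane: x = 0.353, y = 0.385
  toluene: x = 0.483, y = 0.164

V/F = 0.741, x_toluene = 0.483, y_toluene = 0.164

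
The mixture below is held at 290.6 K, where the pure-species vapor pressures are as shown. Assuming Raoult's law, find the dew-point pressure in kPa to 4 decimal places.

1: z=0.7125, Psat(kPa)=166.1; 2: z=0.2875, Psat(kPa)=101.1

At the dew point ψ → 1, so Σzᵢ/Kᵢ = 1 with Kᵢ = Pᵢˢᵃᵗ/P ⇒ 1/P = Σzᵢ/Pᵢˢᵃᵗ.
1/P = 0.7125/166.1 + 0.2875/101.1 = 0.0071333 ⇒ P = 140.1875 kPa

Pdew = 140.1875 kPa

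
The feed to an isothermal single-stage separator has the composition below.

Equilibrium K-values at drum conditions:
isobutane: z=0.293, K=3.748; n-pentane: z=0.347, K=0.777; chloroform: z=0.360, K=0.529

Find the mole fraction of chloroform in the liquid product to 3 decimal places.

x_chloroform = 0.488

Material balance + equilibrium reduce to Σ zᵢ(Kᵢ−1)/(1+β(Kᵢ−1)) = 0.
Check two-phase: ΣzᵢKᵢ = 1.558 > 1 and Σzᵢ/Kᵢ = 1.205 > 1, so g(0) = 0.558 > 0 and g(1) = -0.205 < 0.
Newton–Raphson from β = 0.5:
  β = 0.500: g = 0.0303, g' = -0.551 → β = 0.555
  β = 0.555: g = 0.0010, g' = -0.516 → β = 0.557
Converged at β = 0.557.
Compositions from xᵢ = zᵢ/(1+β(Kᵢ−1)), yᵢ = Kᵢxᵢ:
  isobutane: x = 0.116, y = 0.434
  n-pentane: x = 0.396, y = 0.308
  chloroform: x = 0.488, y = 0.258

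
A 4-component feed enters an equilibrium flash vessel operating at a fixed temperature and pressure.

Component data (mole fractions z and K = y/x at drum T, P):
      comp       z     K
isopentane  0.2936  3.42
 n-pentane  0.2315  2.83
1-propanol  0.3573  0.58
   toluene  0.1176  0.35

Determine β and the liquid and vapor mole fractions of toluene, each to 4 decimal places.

Let β = V/F and solve Σ zᵢ(Kᵢ−1)/(1+β(Kᵢ−1)) = 0.
g(0) = ΣzᵢKᵢ − 1 = 0.9077 and g(1) = 1 − Σzᵢ/Kᵢ = -0.1197, so a root lies in (0, 1).
Newton iteration, β⁰ = 0.63:
  β = 0.6300: g = 0.14470, g' = -0.6961 → β = 0.8379
  β = 0.8379: g = 0.00249, g' = -0.6980 → β = 0.8414
Converged at β = 0.8414.
Compositions from xᵢ = zᵢ/(1+β(Kᵢ−1)), yᵢ = Kᵢxᵢ:
  isopentane: x = 0.0967, y = 0.3307
  n-pentane: x = 0.0911, y = 0.2579
  1-propanol: x = 0.5526, y = 0.3205
  toluene: x = 0.2596, y = 0.0908

β = 0.8414, x_toluene = 0.2596, y_toluene = 0.0908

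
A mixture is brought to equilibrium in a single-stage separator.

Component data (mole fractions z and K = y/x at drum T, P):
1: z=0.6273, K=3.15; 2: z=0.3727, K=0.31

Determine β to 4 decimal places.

Material balance + equilibrium reduce to Σ zᵢ(Kᵢ−1)/(1+β(Kᵢ−1)) = 0.
Feasibility: ΣzᵢKᵢ = 2.0915, Σzᵢ/Kᵢ = 1.4014 — both > 1, two phases present.
Binary case is linear: z₁(K₁−1)(1+β(K₂−1)) + z₂(K₂−1)(1+β(K₁−1)) = 0
⇒ β = [z₁(K₁−1)+z₂(K₂−1)] / [−(K₁−1)(K₂−1)] = 1.09153/1.48350 = 0.7358

β = 0.7358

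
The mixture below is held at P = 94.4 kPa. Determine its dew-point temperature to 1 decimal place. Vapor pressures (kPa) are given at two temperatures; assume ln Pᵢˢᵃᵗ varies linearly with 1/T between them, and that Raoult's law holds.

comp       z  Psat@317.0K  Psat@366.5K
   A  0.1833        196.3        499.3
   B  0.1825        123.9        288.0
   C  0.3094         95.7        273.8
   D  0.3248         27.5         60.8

T = 344.3 K

Dew-point temperature: Σzᵢ·P/Pᵢˢᵃᵗ(T) = 1. Interpolate ln Pᵢˢᵃᵗ = aᵢ + bᵢ/T.
  T = 317.0 K: ΣzᵢP/Pᵢˢᵃᵗ = 1.6473
  T = 366.5 K: ΣzᵢP/Pᵢˢᵃᵗ = 0.7054
  T = 341.8 K: ΣzᵢP/Pᵢˢᵃᵗ = 1.0433
  T = 354.1 K: ΣzᵢP/Pᵢˢᵃᵗ = 0.8525
  T = 348.0 K: ΣzᵢP/Pᵢˢᵃᵗ = 0.9406
  T = 344.9 K: ΣzᵢP/Pᵢˢᵃᵗ = 0.9901
  T = 343.4 K: ΣzᵢP/Pᵢˢᵃᵗ = 1.0154
Interpolating between 343.4 K and 344.9 K gives T ≈ 344.3 K.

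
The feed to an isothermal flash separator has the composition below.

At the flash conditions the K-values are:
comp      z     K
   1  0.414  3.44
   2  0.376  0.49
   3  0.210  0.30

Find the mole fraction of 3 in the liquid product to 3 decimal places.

Iterate (Newton) starting at β = 0.5:
  β = 0.500: g = -0.0285, g' = -0.920 → β = 0.469
Converged at β = 0.469.
Compositions from xᵢ = zᵢ/(1+β(Kᵢ−1)), yᵢ = Kᵢxᵢ:
  1: x = 0.193, y = 0.664
  2: x = 0.494, y = 0.242
  3: x = 0.313, y = 0.094

x_3 = 0.313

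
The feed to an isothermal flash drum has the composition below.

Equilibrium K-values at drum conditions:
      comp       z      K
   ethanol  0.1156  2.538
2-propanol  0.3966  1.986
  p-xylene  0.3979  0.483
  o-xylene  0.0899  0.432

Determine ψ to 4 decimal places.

ψ = 0.5268

Rachford–Rice: g(ψ) = Σ zᵢ(Kᵢ−1)/(1+ψ(Kᵢ−1)) = 0.
Feasibility: ΣzᵢKᵢ = 1.3121, Σzᵢ/Kᵢ = 1.2772 — both > 1, two phases present.
Newton–Raphson from ψ = 0.5:
  ψ = 0.5000: g = 0.01368, g' = -0.5104 → ψ = 0.5268
Converged at ψ = 0.5268.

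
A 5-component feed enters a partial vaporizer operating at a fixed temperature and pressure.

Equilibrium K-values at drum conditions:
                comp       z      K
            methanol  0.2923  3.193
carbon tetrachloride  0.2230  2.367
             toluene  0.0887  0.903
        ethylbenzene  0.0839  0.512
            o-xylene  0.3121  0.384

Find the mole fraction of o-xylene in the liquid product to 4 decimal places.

Let ψ = V/F and solve Σ zᵢ(Kᵢ−1)/(1+ψ(Kᵢ−1)) = 0.
Feasibility: ΣzᵢKᵢ = 1.7041, Σzᵢ/Kᵢ = 1.2606 — both > 1, two phases present.
Newton–Raphson from ψ = 0.38:
  ψ = 0.3800: g = 0.24006, g' = -0.8316 → ψ = 0.6687
  ψ = 0.6687: g = 0.02228, g' = -0.7322 → ψ = 0.6991
  ψ = 0.6991: g = -0.00011, g' = -0.7404 → ψ = 0.6989
Converged at ψ = 0.6989.
Compositions from xᵢ = zᵢ/(1+ψ(Kᵢ−1)), yᵢ = Kᵢxᵢ:
  methanol: x = 0.1154, y = 0.3685
  carbon tetrachloride: x = 0.1140, y = 0.2699
  toluene: x = 0.0952, y = 0.0859
  ethylbenzene: x = 0.1273, y = 0.0652
  o-xylene: x = 0.5481, y = 0.2105

x_o-xylene = 0.5481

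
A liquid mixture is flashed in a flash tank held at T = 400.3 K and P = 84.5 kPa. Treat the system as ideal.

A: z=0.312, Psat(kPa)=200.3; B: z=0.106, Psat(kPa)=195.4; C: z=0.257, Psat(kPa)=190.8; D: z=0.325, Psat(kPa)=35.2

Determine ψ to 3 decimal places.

ψ = 0.910

Raoult's law: Kᵢ = Pᵢˢᵃᵗ/P = Pᵢˢᵃᵗ/84.5.
  K_A = 200.3/84.5 = 2.37041, K_B = 195.4/84.5 = 2.31243, K_C = 190.8/84.5 = 2.25799, K_D = 35.2/84.5 = 0.41657
Rachford–Rice: g(ψ) = Σ zᵢ(Kᵢ−1)/(1+ψ(Kᵢ−1)) = 0.
Check two-phase: ΣzᵢKᵢ = 1.700 > 1 and Σzᵢ/Kᵢ = 1.071 > 1, so g(0) = 0.700 > 0 and g(1) = -0.071 < 0.
Newton iteration, ψ⁰ = 0.5:
  ψ = 0.500: g = 0.2685, g' = -0.647 → ψ = 0.915
  ψ = 0.915: g = -0.0037, g' = -0.750 → ψ = 0.910
Converged at ψ = 0.910.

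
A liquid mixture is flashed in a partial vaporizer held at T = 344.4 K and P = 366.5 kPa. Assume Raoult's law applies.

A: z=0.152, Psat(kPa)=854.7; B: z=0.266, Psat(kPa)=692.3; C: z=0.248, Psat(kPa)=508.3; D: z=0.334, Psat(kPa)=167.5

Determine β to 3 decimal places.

β = 0.776

Raoult's law: Kᵢ = Pᵢˢᵃᵗ/P = Pᵢˢᵃᵗ/366.5.
  K_A = 854.7/366.5 = 2.33206, K_B = 692.3/366.5 = 1.88895, K_C = 508.3/366.5 = 1.38690, K_D = 167.5/366.5 = 0.45703
Newton iteration, β⁰ = 0.5:
  β = 0.500: g = 0.1167, g' = -0.410 → β = 0.785
  β = 0.785: g = -0.0042, g' = -0.458 → β = 0.776
Converged at β = 0.776.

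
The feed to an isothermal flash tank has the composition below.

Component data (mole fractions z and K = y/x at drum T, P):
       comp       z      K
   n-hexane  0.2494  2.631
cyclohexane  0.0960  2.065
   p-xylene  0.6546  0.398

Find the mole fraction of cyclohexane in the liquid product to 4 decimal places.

x_cyclohexane = 0.0845

Rachford–Rice: g(ψ) = Σ zᵢ(Kᵢ−1)/(1+ψ(Kᵢ−1)) = 0.
Feasibility: ΣzᵢKᵢ = 1.1149, Σzᵢ/Kᵢ = 1.7860 — both > 1, two phases present.
Newton–Raphson from ψ = 0.33:
  ψ = 0.3300: g = -0.15167, g' = -0.7094 → ψ = 0.1162
  ψ = 0.1162: g = 0.00922, g' = -0.8293 → ψ = 0.1273
  ψ = 0.1273: g = 0.00007, g' = -0.8176 → ψ = 0.1274
Converged at ψ = 0.1274.
Compositions from xᵢ = zᵢ/(1+ψ(Kᵢ−1)), yᵢ = Kᵢxᵢ:
  n-hexane: x = 0.2065, y = 0.5433
  cyclohexane: x = 0.0845, y = 0.1746
  p-xylene: x = 0.7090, y = 0.2822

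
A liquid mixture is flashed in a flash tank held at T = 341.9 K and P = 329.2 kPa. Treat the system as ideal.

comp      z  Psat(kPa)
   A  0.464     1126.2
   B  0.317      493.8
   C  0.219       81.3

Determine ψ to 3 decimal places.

Raoult's law: Kᵢ = Pᵢˢᵃᵗ/P = Pᵢˢᵃᵗ/329.2.
  K_A = 1126.2/329.2 = 3.42102, K_B = 493.8/329.2 = 1.50000, K_C = 81.3/329.2 = 0.24696
Let ψ = V/F and solve Σ zᵢ(Kᵢ−1)/(1+ψ(Kᵢ−1)) = 0.
Check two-phase: ΣzᵢKᵢ = 2.117 > 1 and Σzᵢ/Kᵢ = 1.234 > 1, so g(0) = 1.117 > 0 and g(1) = -0.234 < 0.
Iterate (Newton) starting at ψ = 0.5:
  ψ = 0.500: g = 0.3705, g' = -0.927 → ψ = 0.900
  ψ = 0.900: g = -0.0487, g' = -1.501 → ψ = 0.867
  ψ = 0.867: g = -0.0025, g' = -1.354 → ψ = 0.865
Converged at ψ = 0.865.

ψ = 0.865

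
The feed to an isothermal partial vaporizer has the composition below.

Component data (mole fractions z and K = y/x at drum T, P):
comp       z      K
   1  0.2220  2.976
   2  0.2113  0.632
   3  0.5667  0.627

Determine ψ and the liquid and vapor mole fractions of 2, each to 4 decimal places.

ψ = 0.2036, x_2 = 0.2284, y_2 = 0.1444

Let ψ = V/F and solve Σ zᵢ(Kᵢ−1)/(1+ψ(Kᵢ−1)) = 0.
g(0) = ΣzᵢKᵢ − 1 = 0.1495 and g(1) = 1 − Σzᵢ/Kᵢ = -0.3128, so a root lies in (0, 1).
Iterate (Newton) starting at ψ = 0.59:
  ψ = 0.5900: g = -0.16781, g' = -0.3611 → ψ = 0.1253
  ψ = 0.1253: g = 0.04837, g' = -0.6751 → ψ = 0.1969
  ψ = 0.1969: g = 0.00382, g' = -0.5743 → ψ = 0.2036
Converged at ψ = 0.2036.
Compositions from xᵢ = zᵢ/(1+ψ(Kᵢ−1)), yᵢ = Kᵢxᵢ:
  1: x = 0.1583, y = 0.4711
  2: x = 0.2284, y = 0.1444
  3: x = 0.6133, y = 0.3845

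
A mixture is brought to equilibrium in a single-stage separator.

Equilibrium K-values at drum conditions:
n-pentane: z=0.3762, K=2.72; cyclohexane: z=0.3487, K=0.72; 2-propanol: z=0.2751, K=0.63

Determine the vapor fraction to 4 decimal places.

Rachford–Rice: g(ψ) = Σ zᵢ(Kᵢ−1)/(1+ψ(Kᵢ−1)) = 0.
Feasibility: ΣzᵢKᵢ = 1.4476, Σzᵢ/Kᵢ = 1.0593 — both > 1, two phases present.
Newton iteration, ψ⁰ = 0.65:
  ψ = 0.6500: g = 0.05213, g' = -0.3542 → ψ = 0.7972
  ψ = 0.7972: g = 0.00284, g' = -0.3190 → ψ = 0.8060
  ψ = 0.8060: g = 0.00001, g' = -0.3175 → ψ = 0.8061
Converged at ψ = 0.8061.

ψ = 0.8061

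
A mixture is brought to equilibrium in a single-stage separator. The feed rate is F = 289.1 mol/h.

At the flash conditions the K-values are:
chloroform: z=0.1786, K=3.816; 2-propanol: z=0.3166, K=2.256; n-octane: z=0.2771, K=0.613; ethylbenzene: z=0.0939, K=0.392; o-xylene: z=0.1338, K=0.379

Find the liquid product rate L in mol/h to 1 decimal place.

L = 92.4 mol/h

Material balance + equilibrium reduce to Σ zᵢ(Kᵢ−1)/(1+β(Kᵢ−1)) = 0.
g(0) = ΣzᵢKᵢ − 1 = 0.6532 and g(1) = 1 − Σzᵢ/Kᵢ = -0.2318, so a root lies in (0, 1).
Newton–Raphson from β = 0.5:
  β = 0.5000: g = 0.11762, g' = -0.6767 → β = 0.6738
  β = 0.6738: g = 0.00430, g' = -0.6433 → β = 0.6805
Converged at β = 0.6805.
Then V = β·F = 0.6805·289.1 = 196.7 mol/h and L = F − V = 92.4 mol/h.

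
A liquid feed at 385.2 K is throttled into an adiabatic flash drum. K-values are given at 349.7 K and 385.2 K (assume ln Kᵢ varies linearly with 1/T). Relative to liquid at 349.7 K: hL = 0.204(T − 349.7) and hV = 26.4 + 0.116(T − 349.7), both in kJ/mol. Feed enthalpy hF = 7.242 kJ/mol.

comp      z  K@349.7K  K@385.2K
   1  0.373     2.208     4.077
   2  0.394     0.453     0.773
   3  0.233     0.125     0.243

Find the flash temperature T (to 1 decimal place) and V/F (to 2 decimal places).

T = 358.8 K, V/F = 0.21

Adiabatic flash: solve Rachford–Rice at each trial T, then check hF = ψ·hV(T) + (1−ψ)·hL(T).
  T = 349.7 K: K = (2.208, 0.453, 0.125), RR gives ψ = 0.038, H_out = 0.998 kJ/mol
  T = 385.2 K: K = (4.077, 0.773, 0.243), RR gives ψ = 0.574, H_out = 20.607 kJ/mol
  T = 367.4 K: K = (3.042, 0.599, 0.177), RR gives ψ = 0.340, H_out = 12.067 kJ/mol
  T = 358.5 K: K = (2.600, 0.522, 0.149), RR gives ψ = 0.206, H_out = 7.065 kJ/mol
  T = 362.9 K: K = (2.813, 0.559, 0.162), RR gives ψ = 0.275, H_out = 9.637 kJ/mol
  T = 360.7 K: K = (2.705, 0.541, 0.156), RR gives ψ = 0.241, H_out = 8.379 kJ/mol
Linear interpolation between T = 358.5 (H_out = 7.065) and T = 360.7 (H_out = 8.379) on hF = 7.242 gives T ≈ 358.8 K, at which ψ = 0.21.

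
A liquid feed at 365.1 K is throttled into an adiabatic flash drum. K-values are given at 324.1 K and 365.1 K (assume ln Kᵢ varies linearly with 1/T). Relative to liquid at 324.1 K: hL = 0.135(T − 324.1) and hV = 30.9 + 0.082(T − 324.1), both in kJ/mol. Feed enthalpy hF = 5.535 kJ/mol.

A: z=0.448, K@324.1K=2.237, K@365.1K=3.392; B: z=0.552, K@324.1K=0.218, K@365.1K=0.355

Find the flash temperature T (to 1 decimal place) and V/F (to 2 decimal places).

T = 327.6 K, V/F = 0.16

Adiabatic flash: solve Rachford–Rice at each trial T, then check hF = ψ·hV(T) + (1−ψ)·hL(T).
  T = 324.1 K: K = (2.237, 0.218), RR gives ψ = 0.127, H_out = 3.913 kJ/mol
  T = 365.1 K: K = (3.392, 0.355), RR gives ψ = 0.464, H_out = 18.859 kJ/mol
  T = 344.6 K: K = (2.789, 0.282), RR gives ψ = 0.316, H_out = 12.177 kJ/mol
  T = 334.4 K: K = (2.508, 0.249), RR gives ψ = 0.231, H_out = 8.388 kJ/mol
  T = 329.2 K: K = (2.369, 0.233), RR gives ψ = 0.181, H_out = 6.235 kJ/mol
  T = 326.6 K: K = (2.301, 0.225), RR gives ψ = 0.154, H_out = 5.081 kJ/mol
  T = 327.9 K: K = (2.335, 0.229), RR gives ψ = 0.168, H_out = 5.665 kJ/mol
Linear interpolation between T = 326.6 (H_out = 5.081) and T = 327.9 (H_out = 5.665) on hF = 5.535 gives T ≈ 327.6 K, at which ψ = 0.16.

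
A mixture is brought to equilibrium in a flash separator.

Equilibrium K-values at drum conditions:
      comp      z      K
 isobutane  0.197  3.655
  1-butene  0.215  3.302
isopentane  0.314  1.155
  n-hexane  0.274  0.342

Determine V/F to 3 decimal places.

V/F = 0.805

Material balance + equilibrium reduce to Σ zᵢ(Kᵢ−1)/(1+V/F(Kᵢ−1)) = 0.
g(0) = ΣzᵢKᵢ − 1 = 0.886 and g(1) = 1 − Σzᵢ/Kᵢ = -0.192, so a root lies in (0, 1).
Newton iteration, V/F⁰ = 0.5:
  V/F = 0.500: g = 0.2313, g' = -0.773 → V/F = 0.799
  V/F = 0.799: g = 0.0047, g' = -0.818 → V/F = 0.805
Converged at V/F = 0.805.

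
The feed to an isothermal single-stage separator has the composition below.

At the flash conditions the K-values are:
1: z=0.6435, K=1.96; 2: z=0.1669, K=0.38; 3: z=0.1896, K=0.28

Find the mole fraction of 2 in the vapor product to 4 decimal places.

Let ψ = V/F and solve Σ zᵢ(Kᵢ−1)/(1+ψ(Kᵢ−1)) = 0.
Feasibility: ΣzᵢKᵢ = 1.3778, Σzᵢ/Kᵢ = 1.4447 — both > 1, two phases present.
Newton iteration, ψ⁰ = 0.41:
  ψ = 0.4100: g = 0.11085, g' = -0.6186 → ψ = 0.5892
  ψ = 0.5892: g = -0.00555, g' = -0.6977 → ψ = 0.5812
Converged at ψ = 0.5812.
Compositions from xᵢ = zᵢ/(1+ψ(Kᵢ−1)), yᵢ = Kᵢxᵢ:
  1: x = 0.4130, y = 0.8096
  2: x = 0.2609, y = 0.0992
  3: x = 0.3260, y = 0.0913

y_2 = 0.0992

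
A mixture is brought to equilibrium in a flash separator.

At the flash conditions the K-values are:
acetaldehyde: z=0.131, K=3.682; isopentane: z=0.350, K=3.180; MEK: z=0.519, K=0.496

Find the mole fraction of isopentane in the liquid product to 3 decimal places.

x_isopentane = 0.135

Let ψ = V/F and solve Σ zᵢ(Kᵢ−1)/(1+ψ(Kᵢ−1)) = 0.
g(0) = ΣzᵢKᵢ − 1 = 0.853 and g(1) = 1 − Σzᵢ/Kᵢ = -0.192, so a root lies in (0, 1).
Newton iteration, ψ⁰ = 0.37:
  ψ = 0.370: g = 0.2772, g' = -0.946 → ψ = 0.663
  ψ = 0.663: g = 0.0457, g' = -0.698 → ψ = 0.728
  ψ = 0.728: g = 0.0005, g' = -0.686 → ψ = 0.729
Converged at ψ = 0.729.
Compositions from xᵢ = zᵢ/(1+ψ(Kᵢ−1)), yᵢ = Kᵢxᵢ:
  acetaldehyde: x = 0.044, y = 0.163
  isopentane: x = 0.135, y = 0.430
  MEK: x = 0.821, y = 0.407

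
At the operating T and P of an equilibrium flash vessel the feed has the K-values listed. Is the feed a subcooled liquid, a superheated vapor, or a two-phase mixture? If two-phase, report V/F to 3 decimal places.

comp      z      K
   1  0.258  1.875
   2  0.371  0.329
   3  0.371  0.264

ΣzᵢKᵢ = 0.704; Σzᵢ/Kᵢ = 2.671.
Since ΣzᵢKᵢ < 1 the mixture is below its bubble point — single liquid phase.

subcooled liquid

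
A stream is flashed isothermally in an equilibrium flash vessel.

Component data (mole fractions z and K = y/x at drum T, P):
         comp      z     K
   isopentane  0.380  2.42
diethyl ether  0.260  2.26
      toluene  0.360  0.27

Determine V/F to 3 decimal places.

V/F = 0.611

Rachford–Rice: g(V/F) = Σ zᵢ(Kᵢ−1)/(1+V/F(Kᵢ−1)) = 0.
Check two-phase: ΣzᵢKᵢ = 1.604 > 1 and Σzᵢ/Kᵢ = 1.605 > 1, so g(0) = 0.604 > 0 and g(1) = -0.605 < 0.
Iterate (Newton) starting at V/F = 0.61:
  V/F = 0.610: g = 0.0006, g' = -0.975 → V/F = 0.611
Converged at V/F = 0.611.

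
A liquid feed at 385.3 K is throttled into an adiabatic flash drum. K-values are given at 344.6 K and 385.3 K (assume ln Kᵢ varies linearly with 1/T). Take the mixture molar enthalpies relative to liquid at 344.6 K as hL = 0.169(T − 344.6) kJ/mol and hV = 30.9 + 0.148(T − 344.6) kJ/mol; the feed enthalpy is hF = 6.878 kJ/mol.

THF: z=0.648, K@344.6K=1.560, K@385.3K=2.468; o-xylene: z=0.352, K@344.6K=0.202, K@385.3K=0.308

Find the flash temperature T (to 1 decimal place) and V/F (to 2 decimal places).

T = 346.0 K, V/F = 0.22

Adiabatic flash: solve Rachford–Rice at each trial T, then check hF = ψ·hV(T) + (1−ψ)·hL(T).
  T = 344.6 K: K = (1.560, 0.202), RR gives ψ = 0.183, H_out = 5.669 kJ/mol
  T = 385.3 K: K = (2.468, 0.308), RR gives ψ = 0.697, H_out = 27.809 kJ/mol
  T = 365.0 K: K = (1.989, 0.253), RR gives ψ = 0.511, H_out = 19.013 kJ/mol
  T = 354.8 K: K = (1.767, 0.227), RR gives ψ = 0.379, H_out = 13.359 kJ/mol
  T = 349.7 K: K = (1.662, 0.214), RR gives ψ = 0.293, H_out = 9.879 kJ/mol
  T = 347.1 K: K = (1.610, 0.208), RR gives ψ = 0.241, H_out = 7.845 kJ/mol
  T = 345.9 K: K = (1.586, 0.205), RR gives ψ = 0.214, H_out = 6.830 kJ/mol
Linear interpolation between T = 345.9 (H_out = 6.830) and T = 347.1 (H_out = 7.845) on hF = 6.878 gives T ≈ 346.0 K, at which ψ = 0.22.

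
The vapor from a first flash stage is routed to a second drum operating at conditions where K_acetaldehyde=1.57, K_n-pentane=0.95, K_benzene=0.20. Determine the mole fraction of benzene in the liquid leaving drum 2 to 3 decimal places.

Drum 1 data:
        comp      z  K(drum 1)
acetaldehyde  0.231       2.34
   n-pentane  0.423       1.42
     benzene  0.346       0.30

x_benzene (drum 2) = 0.183

Drum 1:
Iterate (Newton) starting at ψ₁ = 0.51:
  ψ₁ = 0.510: g = -0.0465, g' = -0.607 → ψ₁ = 0.433
  ψ₁ = 0.433: g = -0.0016, g' = -0.569 → ψ₁ = 0.431
Converged at ψ₁ = 0.431.
Drum-1 compositions:
  acetaldehyde: x = 0.146, y = 0.343
  n-pentane: x = 0.358, y = 0.509
  benzene: x = 0.495, y = 0.149
Drum-2 feed = drum-1 vapor: z₂ = (0.3427, 0.5087, 0.1486).
Drum 2:
Let ψ₂ = V/F and solve Σ zᵢ(Kᵢ−1)/(1+ψ₂(Kᵢ−1)) = 0.
Check two-phase: ΣzᵢKᵢ = 1.051 > 1 and Σzᵢ/Kᵢ = 1.497 > 1, so g(0) = 0.051 > 0 and g(1) = -0.497 < 0.
Newton–Raphson from ψ₂ = 0.4:
  ψ₂ = 0.400: g = -0.0417, g' = -0.281 → ψ₂ = 0.252
  ψ₂ = 0.252: g = -0.0037, g' = -0.236 → ψ₂ = 0.236
Converged at ψ₂ = 0.236.
  acetaldehyde: x = 0.302, y = 0.474
  n-pentane: x = 0.515, y = 0.489
  benzene: x = 0.183, y = 0.037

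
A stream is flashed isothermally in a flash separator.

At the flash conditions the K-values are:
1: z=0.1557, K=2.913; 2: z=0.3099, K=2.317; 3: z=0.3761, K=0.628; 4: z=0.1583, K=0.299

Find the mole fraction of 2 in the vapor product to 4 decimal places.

Let ψ = V/F and solve Σ zᵢ(Kᵢ−1)/(1+ψ(Kᵢ−1)) = 0.
Feasibility: ΣzᵢKᵢ = 1.4551, Σzᵢ/Kᵢ = 1.3155 — both > 1, two phases present.
Newton–Raphson from ψ = 0.5:
  ψ = 0.5000: g = 0.05560, g' = -0.6072 → ψ = 0.5916
  ψ = 0.5916: g = 0.00017, g' = -0.6078 → ψ = 0.5918
Converged at ψ = 0.5918.
Compositions from xᵢ = zᵢ/(1+ψ(Kᵢ−1)), yᵢ = Kᵢxᵢ:
  1: x = 0.0730, y = 0.2127
  2: x = 0.1742, y = 0.4035
  3: x = 0.4823, y = 0.3029
  4: x = 0.2705, y = 0.0809

y_2 = 0.4035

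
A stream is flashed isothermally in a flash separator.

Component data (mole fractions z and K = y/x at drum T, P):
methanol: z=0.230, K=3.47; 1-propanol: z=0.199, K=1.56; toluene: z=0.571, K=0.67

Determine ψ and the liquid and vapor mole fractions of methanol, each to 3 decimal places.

ψ = 0.840, x_methanol = 0.075, y_methanol = 0.260

Material balance + equilibrium reduce to Σ zᵢ(Kᵢ−1)/(1+ψ(Kᵢ−1)) = 0.
Check two-phase: ΣzᵢKᵢ = 1.491 > 1 and Σzᵢ/Kᵢ = 1.046 > 1, so g(0) = 0.491 > 0 and g(1) = -0.046 < 0.
Newton–Raphson from ψ = 0.64:
  ψ = 0.640: g = 0.0633, g' = -0.344 → ψ = 0.824
  ψ = 0.824: g = 0.0047, g' = -0.299 → ψ = 0.839
  ψ = 0.839: g = 0.0000, g' = -0.296 → ψ = 0.840
Converged at ψ = 0.840.
Compositions from xᵢ = zᵢ/(1+ψ(Kᵢ−1)), yᵢ = Kᵢxᵢ:
  methanol: x = 0.075, y = 0.260
  1-propanol: x = 0.135, y = 0.211
  toluene: x = 0.790, y = 0.529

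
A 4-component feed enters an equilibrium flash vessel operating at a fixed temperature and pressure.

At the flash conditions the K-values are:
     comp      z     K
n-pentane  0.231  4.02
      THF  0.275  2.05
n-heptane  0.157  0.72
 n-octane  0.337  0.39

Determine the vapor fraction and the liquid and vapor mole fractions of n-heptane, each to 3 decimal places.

ψ = 0.668, x_n-heptane = 0.193, y_n-heptane = 0.139

Material balance + equilibrium reduce to Σ zᵢ(Kᵢ−1)/(1+ψ(Kᵢ−1)) = 0.
Check two-phase: ΣzᵢKᵢ = 1.737 > 1 and Σzᵢ/Kᵢ = 1.274 > 1, so g(0) = 0.737 > 0 and g(1) = -0.274 < 0.
Newton iteration, ψ⁰ = 0.5:
  ψ = 0.500: g = 0.1204, g' = -0.741 → ψ = 0.662
  ψ = 0.662: g = 0.0038, g' = -0.711 → ψ = 0.668
Converged at ψ = 0.668.
Compositions from xᵢ = zᵢ/(1+ψ(Kᵢ−1)), yᵢ = Kᵢxᵢ:
  n-pentane: x = 0.077, y = 0.308
  THF: x = 0.162, y = 0.331
  n-heptane: x = 0.193, y = 0.139
  n-octane: x = 0.569, y = 0.222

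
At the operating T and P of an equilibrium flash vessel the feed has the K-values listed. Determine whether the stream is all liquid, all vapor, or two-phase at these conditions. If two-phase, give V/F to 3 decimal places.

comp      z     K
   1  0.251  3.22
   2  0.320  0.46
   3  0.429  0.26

ΣzᵢKᵢ = 1.067; Σzᵢ/Kᵢ = 2.424.
Both exceed 1, so a two-phase solution exists.
Material balance + equilibrium reduce to Σ zᵢ(Kᵢ−1)/(1+ψ(Kᵢ−1)) = 0.
Newton–Raphson from ψ = 0.5:
  ψ = 0.500: g = -0.4765, g' = -1.045 → ψ = 0.044
  ψ = 0.044: g = 0.0026, g' = -1.376 → ψ = 0.046
Converged at ψ = 0.046.

two-phase, V/F = 0.046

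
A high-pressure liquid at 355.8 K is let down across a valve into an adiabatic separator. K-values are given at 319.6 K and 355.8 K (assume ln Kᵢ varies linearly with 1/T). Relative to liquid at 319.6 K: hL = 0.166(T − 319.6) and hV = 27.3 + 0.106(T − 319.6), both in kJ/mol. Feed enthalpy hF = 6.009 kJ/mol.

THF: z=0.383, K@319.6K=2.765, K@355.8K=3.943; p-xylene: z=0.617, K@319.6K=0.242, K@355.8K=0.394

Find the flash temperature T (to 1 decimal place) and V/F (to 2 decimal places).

T = 324.3 K, V/F = 0.19

Adiabatic flash: solve Rachford–Rice at each trial T, then check hF = ψ·hV(T) + (1−ψ)·hL(T).
  T = 319.6 K: K = (2.765, 0.242), RR gives ψ = 0.156, H_out = 4.251 kJ/mol
  T = 355.8 K: K = (3.943, 0.394), RR gives ψ = 0.422, H_out = 16.622 kJ/mol
  T = 337.7 K: K = (3.333, 0.313), RR gives ψ = 0.293, H_out = 10.684 kJ/mol
  T = 328.6 K: K = (3.042, 0.276), RR gives ψ = 0.227, H_out = 7.564 kJ/mol
  T = 324.1 K: K = (2.902, 0.259), RR gives ψ = 0.192, H_out = 5.944 kJ/mol
  T = 326.4 K: K = (2.973, 0.267), RR gives ψ = 0.210, H_out = 6.780 kJ/mol
Linear interpolation between T = 324.1 (H_out = 5.944) and T = 326.4 (H_out = 6.780) on hF = 6.009 gives T ≈ 324.3 K, at which ψ = 0.19.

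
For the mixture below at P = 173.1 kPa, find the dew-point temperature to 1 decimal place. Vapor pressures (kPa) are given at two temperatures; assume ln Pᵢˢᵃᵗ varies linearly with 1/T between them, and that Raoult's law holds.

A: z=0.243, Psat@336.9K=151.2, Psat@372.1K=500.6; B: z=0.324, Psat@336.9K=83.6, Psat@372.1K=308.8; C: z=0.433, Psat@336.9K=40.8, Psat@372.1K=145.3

T = 364.7 K

Dew-point temperature: Σzᵢ·P/Pᵢˢᵃᵗ(T) = 1. Interpolate ln Pᵢˢᵃᵗ = aᵢ + bᵢ/T.
  T = 336.9 K: ΣzᵢP/Pᵢˢᵃᵗ = 2.7861
  T = 372.1 K: ΣzᵢP/Pᵢˢᵃᵗ = 0.7815
  T = 354.5 K: ΣzᵢP/Pᵢˢᵃᵗ = 1.4296
  T = 363.3 K: ΣzᵢP/Pᵢˢᵃᵗ = 1.0493
  T = 367.7 K: ΣzᵢP/Pᵢˢᵃᵗ = 0.9039
  T = 365.5 K: ΣzᵢP/Pᵢˢᵃᵗ = 0.9734
Interpolating between 363.3 K and 365.5 K gives T ≈ 364.7 K.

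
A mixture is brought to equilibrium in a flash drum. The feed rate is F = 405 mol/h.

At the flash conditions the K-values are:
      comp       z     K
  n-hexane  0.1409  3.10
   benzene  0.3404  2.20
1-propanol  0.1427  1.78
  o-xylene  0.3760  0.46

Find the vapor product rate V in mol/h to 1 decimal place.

Material balance + equilibrium reduce to Σ zᵢ(Kᵢ−1)/(1+V/F(Kᵢ−1)) = 0.
Check two-phase: ΣzᵢKᵢ = 1.6126 > 1 and Σzᵢ/Kᵢ = 1.0977 > 1, so g(0) = 0.6126 > 0 and g(1) = -0.0977 < 0.
Iterate (Newton) starting at V/F = 0.5:
  V/F = 0.5000: g = 0.20158, g' = -0.5900 → V/F = 0.8416
  V/F = 0.8416: g = 0.00514, g' = -0.6025 → V/F = 0.8502
  V/F = 0.8502: g = -0.00002, g' = -0.6063 → V/F = 0.8501
Converged at V/F = 0.8501.
Then V = V/F·F = 0.8501·405 = 344.3 mol/h and L = F − V = 60.7 mol/h.

V = 344.3 mol/h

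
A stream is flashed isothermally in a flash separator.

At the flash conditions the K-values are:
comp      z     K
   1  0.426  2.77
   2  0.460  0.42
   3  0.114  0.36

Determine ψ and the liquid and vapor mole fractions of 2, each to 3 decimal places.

ψ = 0.395, x_2 = 0.597, y_2 = 0.251

Newton–Raphson from ψ = 0.5:
  ψ = 0.500: g = -0.0831, g' = -0.784 → ψ = 0.394
  ψ = 0.394: g = 0.0008, g' = -0.807 → ψ = 0.395
Converged at ψ = 0.395.
Compositions from xᵢ = zᵢ/(1+ψ(Kᵢ−1)), yᵢ = Kᵢxᵢ:
  1: x = 0.251, y = 0.694
  2: x = 0.597, y = 0.251
  3: x = 0.153, y = 0.055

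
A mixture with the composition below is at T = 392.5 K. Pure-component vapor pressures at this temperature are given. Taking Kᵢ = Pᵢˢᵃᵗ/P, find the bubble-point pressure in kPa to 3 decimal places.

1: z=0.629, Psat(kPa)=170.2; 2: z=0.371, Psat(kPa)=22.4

At the bubble point ψ → 0, so ΣzᵢKᵢ = 1 with Kᵢ = Pᵢˢᵃᵗ/P ⇒ P = ΣzᵢPᵢˢᵃᵗ.
P = 0.629·170.2 + 0.371·22.4 = 115.366 kPa

Pbub = 115.366 kPa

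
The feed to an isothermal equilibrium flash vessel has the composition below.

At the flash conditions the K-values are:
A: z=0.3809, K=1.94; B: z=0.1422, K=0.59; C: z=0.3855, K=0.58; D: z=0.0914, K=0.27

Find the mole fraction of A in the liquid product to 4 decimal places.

Material balance + equilibrium reduce to Σ zᵢ(Kᵢ−1)/(1+β(Kᵢ−1)) = 0.
g(0) = ΣzᵢKᵢ − 1 = 0.0711 and g(1) = 1 − Σzᵢ/Kᵢ = -0.4405, so a root lies in (0, 1).
Newton iteration, β⁰ = 0.57:
  β = 0.5700: g = -0.17009, g' = -0.4438 → β = 0.1867
  β = 0.1867: g = -0.01150, g' = -0.4170 → β = 0.1592
  β = 0.1592: g = 0.00007, g' = -0.4225 → β = 0.1593
Converged at β = 0.1593.
Compositions from xᵢ = zᵢ/(1+β(Kᵢ−1)), yᵢ = Kᵢxᵢ:
  A: x = 0.3313, y = 0.6427
  B: x = 0.1521, y = 0.0898
  C: x = 0.4131, y = 0.2396
  D: x = 0.1034, y = 0.0279

x_A = 0.3313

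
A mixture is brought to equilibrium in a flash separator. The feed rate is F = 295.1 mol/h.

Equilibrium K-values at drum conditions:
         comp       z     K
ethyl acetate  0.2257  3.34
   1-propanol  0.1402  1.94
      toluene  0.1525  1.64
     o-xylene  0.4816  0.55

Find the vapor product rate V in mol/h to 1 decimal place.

V = 226.4 mol/h

Rachford–Rice: g(β) = Σ zᵢ(Kᵢ−1)/(1+β(Kᵢ−1)) = 0.
Feasibility: ΣzᵢKᵢ = 1.5408, Σzᵢ/Kᵢ = 1.1085 — both > 1, two phases present.
Newton–Raphson from β = 0.5:
  β = 0.5000: g = 0.12733, g' = -0.5180 → β = 0.7458
  β = 0.7458: g = 0.00973, g' = -0.4564 → β = 0.7671
  β = 0.7671: g = 0.00001, g' = -0.4556 → β = 0.7672
Converged at β = 0.7672.
Then V = β·F = 0.7672·295.1 = 226.4 mol/h and L = F − V = 68.7 mol/h.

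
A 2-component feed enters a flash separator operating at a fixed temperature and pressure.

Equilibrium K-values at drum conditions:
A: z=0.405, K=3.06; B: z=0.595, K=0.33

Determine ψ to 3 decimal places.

Let ψ = V/F and solve Σ zᵢ(Kᵢ−1)/(1+ψ(Kᵢ−1)) = 0.
Feasibility: ΣzᵢKᵢ = 1.436, Σzᵢ/Kᵢ = 1.935 — both > 1, two phases present.
Iterate (Newton) starting at ψ = 0.5:
  ψ = 0.500: g = -0.1885, g' = -1.021 → ψ = 0.315
  ψ = 0.315: g = 0.0003, g' = -1.061 → ψ = 0.316
Converged at ψ = 0.316.

ψ = 0.316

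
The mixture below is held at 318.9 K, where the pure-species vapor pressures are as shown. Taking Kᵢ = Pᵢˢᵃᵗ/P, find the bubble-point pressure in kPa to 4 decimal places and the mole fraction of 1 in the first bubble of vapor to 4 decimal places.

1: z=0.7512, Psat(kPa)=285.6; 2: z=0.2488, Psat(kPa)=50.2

Pbub = 227.0325 kPa, y_1 = 0.9450

At the bubble point ψ → 0, so ΣzᵢKᵢ = 1 with Kᵢ = Pᵢˢᵃᵗ/P ⇒ P = ΣzᵢPᵢˢᵃᵗ.
P = 0.7512·285.6 + 0.2488·50.2 = 227.0325 kPa
yᵢ = zᵢPᵢˢᵃᵗ/P ⇒ y_1 = 0.7512·285.6/227.0325 = 0.9450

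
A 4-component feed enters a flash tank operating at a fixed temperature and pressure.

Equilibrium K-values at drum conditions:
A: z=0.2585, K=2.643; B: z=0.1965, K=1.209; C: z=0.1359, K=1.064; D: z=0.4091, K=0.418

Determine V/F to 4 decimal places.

V/F = 0.3846

Newton iteration, V/F⁰ = 0.5:
  V/F = 0.5000: g = -0.05704, g' = -0.4935 → V/F = 0.3844
  V/F = 0.3844: g = 0.00009, g' = -0.5000 → V/F = 0.3846
Converged at V/F = 0.3846.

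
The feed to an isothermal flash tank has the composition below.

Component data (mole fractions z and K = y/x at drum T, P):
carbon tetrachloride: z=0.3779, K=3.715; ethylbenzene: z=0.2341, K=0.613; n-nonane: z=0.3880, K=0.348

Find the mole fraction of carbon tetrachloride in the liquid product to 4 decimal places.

Newton–Raphson from ψ = 0.3:
  ψ = 0.3000: g = 0.14846, g' = -1.1458 → ψ = 0.4296
  ψ = 0.4296: g = 0.01357, g' = -0.9623 → ψ = 0.4437
  ψ = 0.4437: g = 0.00008, g' = -0.9508 → ψ = 0.4438
Converged at ψ = 0.4438.
Compositions from xᵢ = zᵢ/(1+ψ(Kᵢ−1)), yᵢ = Kᵢxᵢ:
  carbon tetrachloride: x = 0.1714, y = 0.6367
  ethylbenzene: x = 0.2826, y = 0.1733
  n-nonane: x = 0.5460, y = 0.1900

x_carbon tetrachloride = 0.1714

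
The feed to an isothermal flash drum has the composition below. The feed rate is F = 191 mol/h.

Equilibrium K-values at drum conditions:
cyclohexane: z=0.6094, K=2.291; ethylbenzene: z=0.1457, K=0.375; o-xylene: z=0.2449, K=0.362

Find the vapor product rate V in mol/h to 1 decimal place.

V = 126.0 mol/h

Material balance + equilibrium reduce to Σ zᵢ(Kᵢ−1)/(1+V/F(Kᵢ−1)) = 0.
g(0) = ΣzᵢKᵢ − 1 = 0.5394 and g(1) = 1 − Σzᵢ/Kᵢ = -0.3311, so a root lies in (0, 1).
Newton iteration, V/F⁰ = 0.5:
  V/F = 0.5000: g = 0.11622, g' = -0.7105 → V/F = 0.6636
  V/F = 0.6636: g = -0.00283, g' = -0.7606 → V/F = 0.6599
Converged at V/F = 0.6599.
Then V = V/F·F = 0.6599·191 = 126.0 mol/h and L = F − V = 65.0 mol/h.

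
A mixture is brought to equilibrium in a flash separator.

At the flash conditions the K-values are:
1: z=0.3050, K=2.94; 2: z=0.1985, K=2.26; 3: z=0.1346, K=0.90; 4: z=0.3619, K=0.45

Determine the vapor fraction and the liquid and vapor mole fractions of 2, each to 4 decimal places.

ψ = 0.7773, x_2 = 0.1003, y_2 = 0.2266

Iterate (Newton) starting at ψ = 0.5:
  ψ = 0.5000: g = 0.16508, g' = -0.6242 → ψ = 0.7645
  ψ = 0.7645: g = 0.00765, g' = -0.5955 → ψ = 0.7773
Converged at ψ = 0.7773.
Compositions from xᵢ = zᵢ/(1+ψ(Kᵢ−1)), yᵢ = Kᵢxᵢ:
  1: x = 0.1216, y = 0.3575
  2: x = 0.1003, y = 0.2266
  3: x = 0.1459, y = 0.1313
  4: x = 0.6322, y = 0.2845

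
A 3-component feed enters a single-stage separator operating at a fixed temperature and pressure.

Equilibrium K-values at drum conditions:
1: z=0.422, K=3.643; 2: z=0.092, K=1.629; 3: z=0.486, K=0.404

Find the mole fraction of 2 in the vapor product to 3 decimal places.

Material balance + equilibrium reduce to Σ zᵢ(Kᵢ−1)/(1+β(Kᵢ−1)) = 0.
Check two-phase: ΣzᵢKᵢ = 1.884 > 1 and Σzᵢ/Kᵢ = 1.375 > 1, so g(0) = 0.884 > 0 and g(1) = -0.375 < 0.
Iterate (Newton) starting at β = 0.5:
  β = 0.500: g = 0.1118, g' = -0.918 → β = 0.622
  β = 0.622: g = 0.0033, g' = -0.876 → β = 0.626
Converged at β = 0.626.
Compositions from xᵢ = zᵢ/(1+β(Kᵢ−1)), yᵢ = Kᵢxᵢ:
  1: x = 0.159, y = 0.579
  2: x = 0.066, y = 0.108
  3: x = 0.775, y = 0.313

y_2 = 0.108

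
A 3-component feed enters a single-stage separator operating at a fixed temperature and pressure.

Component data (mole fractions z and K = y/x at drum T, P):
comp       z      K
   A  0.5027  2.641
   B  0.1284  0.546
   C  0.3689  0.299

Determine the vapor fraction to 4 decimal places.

ψ = 0.4768

Rachford–Rice: g(ψ) = Σ zᵢ(Kᵢ−1)/(1+ψ(Kᵢ−1)) = 0.
Feasibility: ΣzᵢKᵢ = 1.5080, Σzᵢ/Kᵢ = 1.6593 — both > 1, two phases present.
Newton iteration, ψ⁰ = 0.5:
  ψ = 0.5000: g = -0.02043, g' = -0.8825 → ψ = 0.4769
  ψ = 0.4769: g = -0.00005, g' = -0.8782 → ψ = 0.4768
Converged at ψ = 0.4768.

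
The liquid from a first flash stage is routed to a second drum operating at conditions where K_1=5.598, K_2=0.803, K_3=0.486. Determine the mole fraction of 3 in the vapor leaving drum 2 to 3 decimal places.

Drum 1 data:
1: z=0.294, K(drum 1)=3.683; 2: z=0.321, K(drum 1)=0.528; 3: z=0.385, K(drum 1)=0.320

y_3 (drum 2) = 0.262

Drum 1:
Rachford–Rice: g(ψ₁) = Σ zᵢ(Kᵢ−1)/(1+ψ₁(Kᵢ−1)) = 0.
Check two-phase: ΣzᵢKᵢ = 1.375 > 1 and Σzᵢ/Kᵢ = 1.891 > 1, so g(0) = 0.375 > 0 and g(1) = -0.891 < 0.
Newton–Raphson from ψ₁ = 0.64:
  ψ₁ = 0.640: g = -0.3903, g' = -0.992 → ψ₁ = 0.246
  ψ₁ = 0.246: g = -0.0110, g' = -1.116 → ψ₁ = 0.236
  ψ₁ = 0.236: g = 0.0001, g' = -1.136 → ψ₁ = 0.237
Converged at ψ₁ = 0.237.
Drum-1 compositions:
  1: x = 0.180, y = 0.662
  2: x = 0.361, y = 0.191
  3: x = 0.459, y = 0.147
Drum-2 feed = drum-1 liquid: z₂ = (0.1799, 0.3613, 0.4588).
Drum 2:
Material balance + equilibrium reduce to Σ zᵢ(Kᵢ−1)/(1+ψ₂(Kᵢ−1)) = 0.
g(0) = ΣzᵢKᵢ − 1 = 0.520 and g(1) = 1 − Σzᵢ/Kᵢ = -0.426, so a root lies in (0, 1).
Newton iteration, ψ₂⁰ = 0.35:
  ψ₂ = 0.350: g = -0.0471, g' = -0.755 → ψ₂ = 0.288
  ψ₂ = 0.288: g = 0.0039, g' = -0.888 → ψ₂ = 0.292
Converged at ψ₂ = 0.292.
  1: x = 0.077, y = 0.430
  2: x = 0.383, y = 0.308
  3: x = 0.540, y = 0.262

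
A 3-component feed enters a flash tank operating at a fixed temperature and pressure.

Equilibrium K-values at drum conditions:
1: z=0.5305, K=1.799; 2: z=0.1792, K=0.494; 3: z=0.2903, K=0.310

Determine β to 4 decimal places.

β = 0.2649

Let β = V/F and solve Σ zᵢ(Kᵢ−1)/(1+β(Kᵢ−1)) = 0.
Check two-phase: ΣzᵢKᵢ = 1.1329 > 1 and Σzᵢ/Kᵢ = 1.5941 > 1, so g(0) = 0.1329 > 0 and g(1) = -0.5941 < 0.
Iterate (Newton) starting at β = 0.5:
  β = 0.5000: g = -0.12433, g' = -0.5773 → β = 0.2846
  β = 0.2846: g = -0.00986, g' = -0.5014 → β = 0.2650
  β = 0.2650: g = -0.00003, g' = -0.4988 → β = 0.2649
Converged at β = 0.2649.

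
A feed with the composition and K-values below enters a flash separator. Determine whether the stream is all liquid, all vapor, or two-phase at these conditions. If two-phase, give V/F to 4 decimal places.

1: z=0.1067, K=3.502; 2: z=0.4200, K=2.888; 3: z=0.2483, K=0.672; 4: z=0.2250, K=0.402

two-phase, V/F = 0.8548

ΣzᵢKᵢ = 1.8439; Σzᵢ/Kᵢ = 1.1051.
Both exceed 1, so a two-phase solution exists.
Let ψ = V/F and solve Σ zᵢ(Kᵢ−1)/(1+ψ(Kᵢ−1)) = 0.
Iterate (Newton) starting at ψ = 0.48:
  ψ = 0.4800: g = 0.25189, g' = -0.7458 → ψ = 0.8177
  ψ = 0.8177: g = 0.02474, g' = -0.6614 → ψ = 0.8552
  ψ = 0.8552: g = -0.00025, g' = -0.6754 → ψ = 0.8548
Converged at ψ = 0.8548.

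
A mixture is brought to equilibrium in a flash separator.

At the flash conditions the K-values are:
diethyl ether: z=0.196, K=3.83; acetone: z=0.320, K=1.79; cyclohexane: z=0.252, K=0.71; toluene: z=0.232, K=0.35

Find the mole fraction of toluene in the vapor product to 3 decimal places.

y_toluene = 0.144

Rachford–Rice: g(V/F) = Σ zᵢ(Kᵢ−1)/(1+V/F(Kᵢ−1)) = 0.
Check two-phase: ΣzᵢKᵢ = 1.584 > 1 and Σzᵢ/Kᵢ = 1.248 > 1, so g(0) = 0.584 > 0 and g(1) = -0.248 < 0.
Newton–Raphson from V/F = 0.5:
  V/F = 0.500: g = 0.1020, g' = -0.616 → V/F = 0.666
  V/F = 0.666: g = 0.0017, g' = -0.612 → V/F = 0.668
Converged at V/F = 0.668.
Compositions from xᵢ = zᵢ/(1+V/F(Kᵢ−1)), yᵢ = Kᵢxᵢ:
  diethyl ether: x = 0.068, y = 0.260
  acetone: x = 0.209, y = 0.375
  cyclohexane: x = 0.313, y = 0.222
  toluene: x = 0.410, y = 0.144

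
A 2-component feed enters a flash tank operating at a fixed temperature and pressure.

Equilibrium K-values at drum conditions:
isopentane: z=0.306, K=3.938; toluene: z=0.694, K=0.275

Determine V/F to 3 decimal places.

V/F = 0.186

Material balance + equilibrium reduce to Σ zᵢ(Kᵢ−1)/(1+V/F(Kᵢ−1)) = 0.
g(0) = ΣzᵢKᵢ − 1 = 0.396 and g(1) = 1 − Σzᵢ/Kᵢ = -1.601, so a root lies in (0, 1).
Newton–Raphson from V/F = 0.53:
  V/F = 0.530: g = -0.4656, g' = -1.366 → V/F = 0.189
  V/F = 0.189: g = -0.0053, g' = -1.581 → V/F = 0.186
Converged at V/F = 0.186.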